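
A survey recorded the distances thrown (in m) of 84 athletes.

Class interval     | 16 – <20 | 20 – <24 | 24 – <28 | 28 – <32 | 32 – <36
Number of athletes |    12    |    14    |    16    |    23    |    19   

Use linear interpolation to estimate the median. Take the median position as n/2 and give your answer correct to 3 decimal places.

Cumulative frequencies: 12, 26, 42, 65, 84
n = 84; position = n/2 = 42.
This falls in the class 24 – <28: L = 24, F = 26, f = 16, h = 4.
Median ≈ 24 + ((42 − 26) / 16) × 4 = 28.0000

28.000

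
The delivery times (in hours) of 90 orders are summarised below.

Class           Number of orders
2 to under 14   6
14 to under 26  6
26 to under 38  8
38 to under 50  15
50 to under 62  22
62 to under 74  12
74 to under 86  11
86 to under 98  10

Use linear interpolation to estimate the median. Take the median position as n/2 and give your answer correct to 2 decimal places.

55.45

Cumulative frequencies: 6, 12, 20, 35, 57, 69, 80, 90
n = 90; position = n/2 = 45.
This falls in the class 50 to under 62: L = 50, F = 35, f = 22, h = 12.
Median ≈ 50 + ((45 − 35) / 22) × 12 = 55.4545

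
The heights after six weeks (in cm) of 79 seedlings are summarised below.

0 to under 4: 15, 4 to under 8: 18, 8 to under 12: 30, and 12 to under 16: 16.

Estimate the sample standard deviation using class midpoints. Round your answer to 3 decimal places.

4.077

Midpoints: 2, 6, 10, 14
n = 79, Σfm = 662, mean = 8.3797
Σfm² = 6844
Σf(m − x̄)² = Σfm² − (Σfm)²/n = 6844 − 662²/79 = 1296.6076
Sample variance = 1296.6076 / 78 = 16.6232
Standard deviation = √16.6232 = 4.0772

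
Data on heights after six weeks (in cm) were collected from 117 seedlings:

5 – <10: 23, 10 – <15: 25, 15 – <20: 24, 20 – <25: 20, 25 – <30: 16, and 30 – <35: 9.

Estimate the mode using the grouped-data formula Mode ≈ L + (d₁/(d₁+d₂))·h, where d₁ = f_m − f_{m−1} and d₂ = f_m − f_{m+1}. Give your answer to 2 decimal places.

Modal class: 10 – <15 (highest frequency 25).
d₁ = 25 − 23 = 2, d₂ = 25 − 24 = 1
Mode ≈ 10 + (2/(2+1)) × 5 = 10 + 3.3333 = 13.3333

13.33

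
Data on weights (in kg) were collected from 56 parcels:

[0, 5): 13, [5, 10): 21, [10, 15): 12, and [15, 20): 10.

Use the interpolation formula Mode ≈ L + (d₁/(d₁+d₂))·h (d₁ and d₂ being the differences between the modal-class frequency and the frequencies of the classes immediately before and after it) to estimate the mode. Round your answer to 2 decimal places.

Modal class: [5, 10) (highest frequency 21).
d₁ = 21 − 13 = 8, d₂ = 21 − 12 = 9
Mode ≈ 5 + (8/(8+9)) × 5 = 5 + 2.3529 = 7.3529

7.35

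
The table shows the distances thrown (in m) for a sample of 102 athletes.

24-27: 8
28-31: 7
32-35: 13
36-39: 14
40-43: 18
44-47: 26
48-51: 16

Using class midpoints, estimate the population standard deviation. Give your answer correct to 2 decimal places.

Midpoints: 25.5, 29.5, 33.5, 37.5, 41.5, 45.5, 49.5
n = 102, Σfm = 4093, mean = 40.1275
Σfm² = 169601.5
Σf(m − x̄)² = Σfm² − (Σfm)²/n = 169601.5 − 4093²/102 = 5359.8431
Population variance = 5359.8431 / 102 = 52.5475
Standard deviation = √52.5475 = 7.2490

7.25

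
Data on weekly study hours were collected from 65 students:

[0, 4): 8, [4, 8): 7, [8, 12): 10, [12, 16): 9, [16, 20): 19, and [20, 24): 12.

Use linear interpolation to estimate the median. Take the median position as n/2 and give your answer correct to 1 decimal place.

Cumulative frequencies: 8, 15, 25, 34, 53, 65
n = 65; position = n/2 = 32.5.
This falls in the class [12, 16): L = 12, F = 25, f = 9, h = 4.
Median ≈ 12 + ((32.5 − 25) / 9) × 4 = 15.3333

15.3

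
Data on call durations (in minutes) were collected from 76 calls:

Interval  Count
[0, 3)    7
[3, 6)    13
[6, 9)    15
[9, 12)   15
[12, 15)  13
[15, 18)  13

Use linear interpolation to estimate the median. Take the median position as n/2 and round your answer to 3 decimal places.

Cumulative frequencies: 7, 20, 35, 50, 63, 76
n = 76; position = n/2 = 38.
This falls in the class [9, 12): L = 9, F = 35, f = 15, h = 3.
Median ≈ 9 + ((38 − 35) / 15) × 3 = 9.6000

9.600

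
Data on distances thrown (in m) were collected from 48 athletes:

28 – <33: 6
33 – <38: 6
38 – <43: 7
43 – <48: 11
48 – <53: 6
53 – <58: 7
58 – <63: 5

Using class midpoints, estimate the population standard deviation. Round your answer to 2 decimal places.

9.24

Midpoints: 30.5, 35.5, 40.5, 45.5, 50.5, 55.5, 60.5
n = 48, Σfm = 2174, mean = 45.2917
Σfm² = 102562
Σf(m − x̄)² = Σfm² − (Σfm)²/n = 102562 − 2174²/48 = 4097.9167
Population variance = 4097.9167 / 48 = 85.3733
Standard deviation = √85.3733 = 9.2398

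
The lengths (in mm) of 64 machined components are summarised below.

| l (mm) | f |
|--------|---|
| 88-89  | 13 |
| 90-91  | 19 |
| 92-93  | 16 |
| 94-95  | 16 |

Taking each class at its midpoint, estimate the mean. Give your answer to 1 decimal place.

Midpoints: 88.5, 90.5, 92.5, 94.5
Σfm = 13×88.5 + 19×90.5 + 16×92.5 + 16×94.5 = 5862
n = Σf = 64
Mean = 5862 / 64 = 91.5938

91.6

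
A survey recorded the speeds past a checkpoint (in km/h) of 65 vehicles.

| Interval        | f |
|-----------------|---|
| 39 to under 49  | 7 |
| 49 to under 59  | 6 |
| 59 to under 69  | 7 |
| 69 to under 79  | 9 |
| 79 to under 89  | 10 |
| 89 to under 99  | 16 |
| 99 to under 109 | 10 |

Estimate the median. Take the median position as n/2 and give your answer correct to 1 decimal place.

Cumulative frequencies: 7, 13, 20, 29, 39, 55, 65
n = 65; position = n/2 = 32.5.
This falls in the class 79 to under 89: L = 79, F = 29, f = 10, h = 10.
Median ≈ 79 + ((32.5 − 29) / 10) × 10 = 82.5000

82.5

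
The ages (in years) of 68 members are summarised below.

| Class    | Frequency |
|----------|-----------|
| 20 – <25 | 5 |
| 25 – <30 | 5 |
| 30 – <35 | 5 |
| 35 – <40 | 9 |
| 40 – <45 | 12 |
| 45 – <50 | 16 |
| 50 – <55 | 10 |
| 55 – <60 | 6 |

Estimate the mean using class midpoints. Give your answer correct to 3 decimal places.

Midpoints: 22.5, 27.5, 32.5, 37.5, 42.5, 47.5, 52.5, 57.5
Σfm = 5×22.5 + 5×27.5 + 5×32.5 + 9×37.5 + 12×42.5 + 16×47.5 + 10×52.5 + 6×57.5 = 2890
n = Σf = 68
Mean = 2890 / 68 = 42.5000

42.500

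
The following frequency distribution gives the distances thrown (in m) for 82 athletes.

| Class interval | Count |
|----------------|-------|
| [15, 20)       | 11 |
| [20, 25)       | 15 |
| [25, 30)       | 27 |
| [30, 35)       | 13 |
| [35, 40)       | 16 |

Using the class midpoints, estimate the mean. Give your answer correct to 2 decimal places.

Midpoints: 17.5, 22.5, 27.5, 32.5, 37.5
Σfm = 11×17.5 + 15×22.5 + 27×27.5 + 13×32.5 + 16×37.5 = 2295
n = Σf = 82
Mean = 2295 / 82 = 27.9878

27.99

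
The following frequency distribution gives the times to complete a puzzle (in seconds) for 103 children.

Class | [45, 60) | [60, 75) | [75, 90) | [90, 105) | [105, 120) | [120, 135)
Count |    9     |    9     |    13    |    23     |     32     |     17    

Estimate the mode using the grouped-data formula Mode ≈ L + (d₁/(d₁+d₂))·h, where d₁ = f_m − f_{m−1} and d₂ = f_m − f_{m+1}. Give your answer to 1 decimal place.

Modal class: [105, 120) (highest frequency 32).
d₁ = 32 − 23 = 9, d₂ = 32 − 17 = 15
Mode ≈ 105 + (9/(9+15)) × 15 = 105 + 5.6250 = 110.6250

110.6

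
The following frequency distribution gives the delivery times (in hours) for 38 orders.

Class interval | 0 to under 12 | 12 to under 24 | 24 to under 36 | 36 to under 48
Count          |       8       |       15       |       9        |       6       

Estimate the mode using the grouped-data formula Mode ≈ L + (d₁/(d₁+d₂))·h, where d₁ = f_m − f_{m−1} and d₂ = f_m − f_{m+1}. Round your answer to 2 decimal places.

Modal class: 12 to under 24 (highest frequency 15).
d₁ = 15 − 8 = 7, d₂ = 15 − 9 = 6
Mode ≈ 12 + (7/(7+6)) × 12 = 12 + 6.4615 = 18.4615

18.46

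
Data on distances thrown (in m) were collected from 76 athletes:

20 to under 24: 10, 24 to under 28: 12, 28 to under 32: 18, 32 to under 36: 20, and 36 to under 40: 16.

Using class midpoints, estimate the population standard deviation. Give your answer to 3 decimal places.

Midpoints: 22, 26, 30, 34, 38
n = 76, Σfm = 2360, mean = 31.0526
Σfm² = 75376
Σf(m − x̄)² = Σfm² − (Σfm)²/n = 75376 − 2360²/76 = 2091.7895
Population variance = 2091.7895 / 76 = 27.5235
Standard deviation = √27.5235 = 5.2463

5.246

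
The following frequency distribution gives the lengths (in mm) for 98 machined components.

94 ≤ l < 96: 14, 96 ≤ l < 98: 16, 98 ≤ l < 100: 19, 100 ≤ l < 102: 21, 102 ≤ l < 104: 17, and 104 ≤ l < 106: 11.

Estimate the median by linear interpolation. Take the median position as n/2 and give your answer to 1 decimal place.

100.0

Cumulative frequencies: 14, 30, 49, 70, 87, 98
n = 98; position = n/2 = 49.
This falls in the class 98 ≤ l < 100: L = 98, F = 30, f = 19, h = 2.
Median ≈ 98 + ((49 − 30) / 19) × 2 = 100.0000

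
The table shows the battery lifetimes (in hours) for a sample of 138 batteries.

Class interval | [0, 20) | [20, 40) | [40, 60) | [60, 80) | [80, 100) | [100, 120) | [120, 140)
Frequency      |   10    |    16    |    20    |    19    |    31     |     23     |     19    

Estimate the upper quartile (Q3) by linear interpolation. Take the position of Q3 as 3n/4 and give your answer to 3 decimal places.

Cumulative frequencies: 10, 26, 46, 65, 96, 119, 138
n = 138; position = 3n/4 = 103.5.
This falls in the class [100, 120): L = 100, F = 96, f = 23, h = 20.
Upper quartile ≈ 100 + ((103.5 − 96) / 23) × 20 = 106.5217

106.522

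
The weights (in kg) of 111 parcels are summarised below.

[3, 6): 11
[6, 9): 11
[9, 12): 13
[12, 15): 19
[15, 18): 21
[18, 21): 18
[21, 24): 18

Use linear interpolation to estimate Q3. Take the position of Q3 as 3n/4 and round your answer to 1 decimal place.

19.4

Cumulative frequencies: 11, 22, 35, 54, 75, 93, 111
n = 111; position = 3n/4 = 83.25.
This falls in the class [18, 21): L = 18, F = 75, f = 18, h = 3.
Upper quartile ≈ 18 + ((83.25 − 75) / 18) × 3 = 19.3750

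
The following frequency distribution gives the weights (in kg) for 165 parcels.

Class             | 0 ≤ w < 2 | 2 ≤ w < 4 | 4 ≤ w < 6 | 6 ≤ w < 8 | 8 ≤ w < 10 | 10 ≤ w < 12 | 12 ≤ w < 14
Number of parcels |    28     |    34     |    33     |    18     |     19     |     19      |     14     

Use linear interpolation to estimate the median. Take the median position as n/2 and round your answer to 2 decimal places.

Cumulative frequencies: 28, 62, 95, 113, 132, 151, 165
n = 165; position = n/2 = 82.5.
This falls in the class 4 ≤ w < 6: L = 4, F = 62, f = 33, h = 2.
Median ≈ 4 + ((82.5 − 62) / 33) × 2 = 5.2424

5.24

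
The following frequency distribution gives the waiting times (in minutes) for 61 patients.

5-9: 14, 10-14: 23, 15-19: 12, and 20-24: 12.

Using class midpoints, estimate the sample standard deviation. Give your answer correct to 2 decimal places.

5.25

Midpoints: 7, 12, 17, 22
n = 61, Σfm = 842, mean = 13.8033
Σfm² = 13274
Σf(m − x̄)² = Σfm² − (Σfm)²/n = 13274 − 842²/61 = 1651.6393
Sample variance = 1651.6393 / 60 = 27.5273
Standard deviation = √27.5273 = 5.2466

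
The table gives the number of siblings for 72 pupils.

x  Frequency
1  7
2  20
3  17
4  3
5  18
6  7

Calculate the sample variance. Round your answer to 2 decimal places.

Values: 1, 2, 3, 4, 5, 6
n = 72, Σfx = 242, mean = 3.3611
Σfx² = 990
Σf(x − x̄)² = Σfx² − (Σfx)²/n = 990 − 242²/72 = 176.6111
Sample variance = 176.6111 / 71 = 2.4875

2.49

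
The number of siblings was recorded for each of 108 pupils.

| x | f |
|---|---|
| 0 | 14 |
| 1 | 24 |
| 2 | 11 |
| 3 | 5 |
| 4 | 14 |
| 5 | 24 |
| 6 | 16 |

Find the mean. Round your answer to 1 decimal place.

3.1

Values: 0, 1, 2, 3, 4, 5, 6
Σfx = 14×0 + 24×1 + 11×2 + 5×3 + 14×4 + 24×5 + 16×6 = 333
n = Σf = 108
Mean = 333 / 108 = 3.0833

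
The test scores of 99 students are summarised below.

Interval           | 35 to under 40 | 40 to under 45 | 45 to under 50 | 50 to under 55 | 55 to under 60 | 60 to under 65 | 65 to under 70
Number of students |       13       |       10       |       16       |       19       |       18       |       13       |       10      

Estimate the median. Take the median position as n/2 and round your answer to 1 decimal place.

52.8

Cumulative frequencies: 13, 23, 39, 58, 76, 89, 99
n = 99; position = n/2 = 49.5.
This falls in the class 50 to under 55: L = 50, F = 39, f = 19, h = 5.
Median ≈ 50 + ((49.5 − 39) / 19) × 5 = 52.7632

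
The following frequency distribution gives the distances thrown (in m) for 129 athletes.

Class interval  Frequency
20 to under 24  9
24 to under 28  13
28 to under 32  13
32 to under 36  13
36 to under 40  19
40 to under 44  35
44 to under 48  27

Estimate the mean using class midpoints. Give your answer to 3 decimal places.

Midpoints: 22, 26, 30, 34, 38, 42, 46
Σfm = 9×22 + 13×26 + 13×30 + 13×34 + 19×38 + 35×42 + 27×46 = 4802
n = Σf = 129
Mean = 4802 / 129 = 37.2248

37.225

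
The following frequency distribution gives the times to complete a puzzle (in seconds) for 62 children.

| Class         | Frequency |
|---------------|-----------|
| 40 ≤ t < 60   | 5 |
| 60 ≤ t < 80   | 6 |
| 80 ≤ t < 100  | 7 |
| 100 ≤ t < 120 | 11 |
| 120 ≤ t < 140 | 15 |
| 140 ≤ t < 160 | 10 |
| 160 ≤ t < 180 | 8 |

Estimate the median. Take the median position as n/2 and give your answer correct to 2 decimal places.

Cumulative frequencies: 5, 11, 18, 29, 44, 54, 62
n = 62; position = n/2 = 31.
This falls in the class 120 ≤ t < 140: L = 120, F = 29, f = 15, h = 20.
Median ≈ 120 + ((31 − 29) / 15) × 20 = 122.6667

122.67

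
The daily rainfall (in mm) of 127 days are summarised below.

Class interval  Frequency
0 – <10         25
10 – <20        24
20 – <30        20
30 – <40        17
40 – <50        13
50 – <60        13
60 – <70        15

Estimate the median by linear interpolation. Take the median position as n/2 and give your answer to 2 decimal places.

Cumulative frequencies: 25, 49, 69, 86, 99, 112, 127
n = 127; position = n/2 = 63.5.
This falls in the class 20 – <30: L = 20, F = 49, f = 20, h = 10.
Median ≈ 20 + ((63.5 − 49) / 20) × 10 = 27.2500

27.25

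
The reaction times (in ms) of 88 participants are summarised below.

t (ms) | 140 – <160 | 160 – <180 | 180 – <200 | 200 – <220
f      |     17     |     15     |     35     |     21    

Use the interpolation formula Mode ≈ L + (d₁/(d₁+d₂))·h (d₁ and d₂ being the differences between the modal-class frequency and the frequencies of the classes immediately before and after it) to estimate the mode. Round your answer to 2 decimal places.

Modal class: 180 – <200 (highest frequency 35).
d₁ = 35 − 15 = 20, d₂ = 35 − 21 = 14
Mode ≈ 180 + (20/(20+14)) × 20 = 180 + 11.7647 = 191.7647

191.76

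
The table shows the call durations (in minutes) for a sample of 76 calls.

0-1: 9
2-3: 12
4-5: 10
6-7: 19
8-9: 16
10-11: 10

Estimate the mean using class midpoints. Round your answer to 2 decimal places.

Midpoints: 0.5, 2.5, 4.5, 6.5, 8.5, 10.5
Σfm = 9×0.5 + 12×2.5 + 10×4.5 + 19×6.5 + 16×8.5 + 10×10.5 = 444
n = Σf = 76
Mean = 444 / 76 = 5.8421

5.84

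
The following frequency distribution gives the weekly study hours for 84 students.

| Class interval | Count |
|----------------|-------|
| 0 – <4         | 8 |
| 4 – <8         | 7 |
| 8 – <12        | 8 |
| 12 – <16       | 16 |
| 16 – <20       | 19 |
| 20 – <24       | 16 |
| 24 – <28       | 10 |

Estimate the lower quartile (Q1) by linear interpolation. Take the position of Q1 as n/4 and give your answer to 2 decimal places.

Cumulative frequencies: 8, 15, 23, 39, 58, 74, 84
n = 84; position = n/4 = 21.
This falls in the class 8 – <12: L = 8, F = 15, f = 8, h = 4.
Lower quartile ≈ 8 + ((21 − 15) / 8) × 4 = 11.0000

11.00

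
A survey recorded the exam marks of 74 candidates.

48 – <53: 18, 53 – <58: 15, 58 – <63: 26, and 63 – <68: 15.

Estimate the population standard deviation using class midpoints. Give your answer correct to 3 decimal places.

5.343

Midpoints: 50.5, 55.5, 60.5, 65.5
n = 74, Σfm = 4297, mean = 58.0676
Σfm² = 251628.5
Σf(m − x̄)² = Σfm² − (Σfm)²/n = 251628.5 − 4297²/74 = 2112.1622
Population variance = 2112.1622 / 74 = 28.5427
Standard deviation = √28.5427 = 5.3425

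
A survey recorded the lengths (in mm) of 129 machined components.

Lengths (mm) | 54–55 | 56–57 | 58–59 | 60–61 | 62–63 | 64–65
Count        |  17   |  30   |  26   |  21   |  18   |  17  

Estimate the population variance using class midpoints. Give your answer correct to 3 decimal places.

Midpoints: 54.5, 56.5, 58.5, 60.5, 62.5, 64.5
n = 129, Σfm = 7634.5, mean = 59.1822
Σfm² = 453142.25
Σf(m − x̄)² = Σfm² − (Σfm)²/n = 453142.25 − 7634.5²/129 = 1315.9690
Population variance = 1315.9690 / 129 = 10.2013

10.201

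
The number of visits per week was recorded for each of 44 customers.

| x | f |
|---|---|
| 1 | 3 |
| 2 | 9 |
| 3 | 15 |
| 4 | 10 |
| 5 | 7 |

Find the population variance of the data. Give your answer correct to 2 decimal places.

1.30

Values: 1, 2, 3, 4, 5
n = 44, Σfx = 141, mean = 3.2045
Σfx² = 509
Σf(x − x̄)² = Σfx² − (Σfx)²/n = 509 − 141²/44 = 57.1591
Population variance = 57.1591 / 44 = 1.2991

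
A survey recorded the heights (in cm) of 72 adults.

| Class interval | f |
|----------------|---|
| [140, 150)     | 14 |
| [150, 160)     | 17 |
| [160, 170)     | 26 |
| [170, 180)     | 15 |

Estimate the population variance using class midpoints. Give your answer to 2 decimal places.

Midpoints: 145, 155, 165, 175
n = 72, Σfm = 11580, mean = 160.8333
Σfm² = 1870000
Σf(m − x̄)² = Σfm² − (Σfm)²/n = 1870000 − 11580²/72 = 7550.0000
Population variance = 7550.0000 / 72 = 104.8611

104.86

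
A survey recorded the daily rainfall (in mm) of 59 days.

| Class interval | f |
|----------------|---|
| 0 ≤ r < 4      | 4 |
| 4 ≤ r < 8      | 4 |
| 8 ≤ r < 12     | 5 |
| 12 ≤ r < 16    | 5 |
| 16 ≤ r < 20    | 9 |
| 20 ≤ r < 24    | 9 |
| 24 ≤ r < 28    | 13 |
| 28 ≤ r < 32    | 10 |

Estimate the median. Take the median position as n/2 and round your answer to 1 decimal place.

21.1

Cumulative frequencies: 4, 8, 13, 18, 27, 36, 49, 59
n = 59; position = n/2 = 29.5.
This falls in the class 20 ≤ r < 24: L = 20, F = 27, f = 9, h = 4.
Median ≈ 20 + ((29.5 − 27) / 9) × 4 = 21.1111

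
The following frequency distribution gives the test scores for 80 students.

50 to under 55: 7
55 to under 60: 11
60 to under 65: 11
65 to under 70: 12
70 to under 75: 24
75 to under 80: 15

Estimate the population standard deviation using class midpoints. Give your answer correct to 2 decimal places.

Midpoints: 52.5, 57.5, 62.5, 67.5, 72.5, 77.5
n = 80, Σfm = 5400, mean = 67.5000
Σfm² = 369550
Σf(m − x̄)² = Σfm² − (Σfm)²/n = 369550 − 5400²/80 = 5050.0000
Population variance = 5050.0000 / 80 = 63.1250
Standard deviation = √63.1250 = 7.9451

7.95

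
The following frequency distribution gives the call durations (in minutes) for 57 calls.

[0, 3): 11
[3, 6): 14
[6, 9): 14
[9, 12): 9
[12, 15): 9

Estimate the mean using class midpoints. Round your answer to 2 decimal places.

Midpoints: 1.5, 4.5, 7.5, 10.5, 13.5
Σfm = 11×1.5 + 14×4.5 + 14×7.5 + 9×10.5 + 9×13.5 = 400.5
n = Σf = 57
Mean = 400.5 / 57 = 7.0263

7.03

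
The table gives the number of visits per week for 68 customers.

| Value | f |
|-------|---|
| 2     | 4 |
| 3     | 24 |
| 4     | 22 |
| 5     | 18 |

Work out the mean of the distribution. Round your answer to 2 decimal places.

Values: 2, 3, 4, 5
Σfx = 4×2 + 24×3 + 22×4 + 18×5 = 258
n = Σf = 68
Mean = 258 / 68 = 3.7941

3.79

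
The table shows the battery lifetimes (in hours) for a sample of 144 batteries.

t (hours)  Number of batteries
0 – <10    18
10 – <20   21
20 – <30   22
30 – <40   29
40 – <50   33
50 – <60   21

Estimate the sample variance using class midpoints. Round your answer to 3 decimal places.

260.252

Midpoints: 5, 15, 25, 35, 45, 55
n = 144, Σfm = 4610, mean = 32.0139
Σfm² = 184800
Σf(m − x̄)² = Σfm² − (Σfm)²/n = 184800 − 4610²/144 = 37215.9722
Sample variance = 37215.9722 / 143 = 260.2516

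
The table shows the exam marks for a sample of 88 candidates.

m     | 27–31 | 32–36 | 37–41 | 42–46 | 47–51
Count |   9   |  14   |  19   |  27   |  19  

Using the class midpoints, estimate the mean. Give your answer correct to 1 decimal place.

40.9

Midpoints: 29, 34, 39, 44, 49
Σfm = 9×29 + 14×34 + 19×39 + 27×44 + 19×49 = 3597
n = Σf = 88
Mean = 3597 / 88 = 40.8750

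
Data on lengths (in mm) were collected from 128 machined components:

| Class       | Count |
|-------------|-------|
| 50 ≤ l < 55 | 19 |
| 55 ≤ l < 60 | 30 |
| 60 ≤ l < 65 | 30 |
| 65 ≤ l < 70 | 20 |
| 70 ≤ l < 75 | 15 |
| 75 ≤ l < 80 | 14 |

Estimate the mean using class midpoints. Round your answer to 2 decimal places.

Midpoints: 52.5, 57.5, 62.5, 67.5, 72.5, 77.5
Σfm = 19×52.5 + 30×57.5 + 30×62.5 + 20×67.5 + 15×72.5 + 14×77.5 = 8120
n = Σf = 128
Mean = 8120 / 128 = 63.4375

63.44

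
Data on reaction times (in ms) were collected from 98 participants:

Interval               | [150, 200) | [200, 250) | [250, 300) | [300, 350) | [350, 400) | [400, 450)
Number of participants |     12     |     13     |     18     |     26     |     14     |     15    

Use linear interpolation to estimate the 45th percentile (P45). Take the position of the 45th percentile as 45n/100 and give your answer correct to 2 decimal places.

Cumulative frequencies: 12, 25, 43, 69, 83, 98
n = 98; position = 45n/100 = 44.1.
This falls in the class [300, 350): L = 300, F = 43, f = 26, h = 50.
45th percentile ≈ 300 + ((44.1 − 43) / 26) × 50 = 302.1154

302.12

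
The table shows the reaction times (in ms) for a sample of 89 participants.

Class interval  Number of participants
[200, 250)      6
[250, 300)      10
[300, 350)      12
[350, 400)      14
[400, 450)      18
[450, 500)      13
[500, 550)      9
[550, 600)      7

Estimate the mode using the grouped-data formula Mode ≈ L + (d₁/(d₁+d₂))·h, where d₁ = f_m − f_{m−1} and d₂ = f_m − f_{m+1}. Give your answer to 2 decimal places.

422.22

Modal class: [400, 450) (highest frequency 18).
d₁ = 18 − 14 = 4, d₂ = 18 − 13 = 5
Mode ≈ 400 + (4/(4+5)) × 50 = 400 + 22.2222 = 422.2222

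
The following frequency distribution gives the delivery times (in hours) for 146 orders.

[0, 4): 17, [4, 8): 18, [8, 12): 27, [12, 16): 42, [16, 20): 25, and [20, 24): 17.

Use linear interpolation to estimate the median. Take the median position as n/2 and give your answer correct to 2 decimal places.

Cumulative frequencies: 17, 35, 62, 104, 129, 146
n = 146; position = n/2 = 73.
This falls in the class [12, 16): L = 12, F = 62, f = 42, h = 4.
Median ≈ 12 + ((73 − 62) / 42) × 4 = 13.0476

13.05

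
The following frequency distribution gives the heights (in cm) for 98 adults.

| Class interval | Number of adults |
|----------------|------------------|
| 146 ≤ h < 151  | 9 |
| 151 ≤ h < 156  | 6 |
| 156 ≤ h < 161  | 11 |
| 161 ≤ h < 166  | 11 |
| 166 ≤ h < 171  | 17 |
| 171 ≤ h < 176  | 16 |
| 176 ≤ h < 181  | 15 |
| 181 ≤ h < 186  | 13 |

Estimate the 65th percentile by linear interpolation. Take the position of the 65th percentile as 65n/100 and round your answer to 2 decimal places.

Cumulative frequencies: 9, 15, 26, 37, 54, 70, 85, 98
n = 98; position = 65n/100 = 63.7.
This falls in the class 171 ≤ h < 176: L = 171, F = 54, f = 16, h = 5.
65th percentile ≈ 171 + ((63.7 − 54) / 16) × 5 = 174.0312

174.03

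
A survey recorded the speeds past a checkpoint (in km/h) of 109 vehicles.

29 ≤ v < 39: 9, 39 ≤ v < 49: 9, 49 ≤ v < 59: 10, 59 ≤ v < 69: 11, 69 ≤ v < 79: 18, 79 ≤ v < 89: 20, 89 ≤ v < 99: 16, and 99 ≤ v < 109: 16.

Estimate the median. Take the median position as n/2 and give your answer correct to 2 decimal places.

77.61

Cumulative frequencies: 9, 18, 28, 39, 57, 77, 93, 109
n = 109; position = n/2 = 54.5.
This falls in the class 69 ≤ v < 79: L = 69, F = 39, f = 18, h = 10.
Median ≈ 69 + ((54.5 − 39) / 18) × 10 = 77.6111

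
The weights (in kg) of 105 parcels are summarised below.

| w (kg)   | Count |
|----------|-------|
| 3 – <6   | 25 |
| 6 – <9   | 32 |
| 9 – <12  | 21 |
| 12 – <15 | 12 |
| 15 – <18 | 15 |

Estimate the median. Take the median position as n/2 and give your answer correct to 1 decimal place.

Cumulative frequencies: 25, 57, 78, 90, 105
n = 105; position = n/2 = 52.5.
This falls in the class 6 – <9: L = 6, F = 25, f = 32, h = 3.
Median ≈ 6 + ((52.5 − 25) / 32) × 3 = 8.5781

8.6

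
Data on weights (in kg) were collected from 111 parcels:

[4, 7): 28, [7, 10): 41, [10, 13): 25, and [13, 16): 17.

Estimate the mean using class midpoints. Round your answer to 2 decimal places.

9.34

Midpoints: 5.5, 8.5, 11.5, 14.5
Σfm = 28×5.5 + 41×8.5 + 25×11.5 + 17×14.5 = 1036.5
n = Σf = 111
Mean = 1036.5 / 111 = 9.3378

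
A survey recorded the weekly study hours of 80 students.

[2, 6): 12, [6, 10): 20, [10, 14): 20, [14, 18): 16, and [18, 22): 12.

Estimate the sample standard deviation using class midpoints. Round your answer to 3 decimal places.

Midpoints: 4, 8, 12, 16, 20
n = 80, Σfm = 944, mean = 11.8000
Σfm² = 13248
Σf(m − x̄)² = Σfm² − (Σfm)²/n = 13248 − 944²/80 = 2108.8000
Sample variance = 2108.8000 / 79 = 26.6937
Standard deviation = √26.6937 = 5.1666

5.167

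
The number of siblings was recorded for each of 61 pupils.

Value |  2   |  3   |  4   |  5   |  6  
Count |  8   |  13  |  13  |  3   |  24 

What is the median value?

Cumulative frequencies: 8, 21, 34, 37, 61
n = 61, so the median is the value in position (n+1)/2 = 31.
Position 31 falls at value 4.

4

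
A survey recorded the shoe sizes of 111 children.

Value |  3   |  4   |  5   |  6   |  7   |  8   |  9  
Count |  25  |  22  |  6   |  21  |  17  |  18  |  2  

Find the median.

Cumulative frequencies: 25, 47, 53, 74, 91, 109, 111
n = 111, so the median is the value in position (n+1)/2 = 56.
Position 56 falls at value 6.

6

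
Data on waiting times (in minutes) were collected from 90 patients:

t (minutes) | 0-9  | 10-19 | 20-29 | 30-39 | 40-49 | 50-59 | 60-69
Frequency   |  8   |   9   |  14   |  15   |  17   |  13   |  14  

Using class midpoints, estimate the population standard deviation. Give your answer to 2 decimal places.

Midpoints: 4.5, 14.5, 24.5, 34.5, 44.5, 54.5, 64.5
n = 90, Σfm = 3395, mean = 37.7222
Σfm² = 158832.5
Σf(m − x̄)² = Σfm² − (Σfm)²/n = 158832.5 − 3395²/90 = 30765.5556
Population variance = 30765.5556 / 90 = 341.8395
Standard deviation = √341.8395 = 18.4889

18.49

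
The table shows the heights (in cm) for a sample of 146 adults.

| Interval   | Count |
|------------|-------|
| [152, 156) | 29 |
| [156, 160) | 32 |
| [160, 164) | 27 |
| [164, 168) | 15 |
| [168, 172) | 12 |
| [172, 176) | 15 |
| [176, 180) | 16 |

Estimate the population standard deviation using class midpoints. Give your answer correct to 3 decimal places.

7.965

Midpoints: 154, 158, 162, 166, 170, 174, 178
n = 146, Σfm = 23884, mean = 163.5890
Σfm² = 3916424
Σf(m − x̄)² = Σfm² − (Σfm)²/n = 3916424 − 23884²/146 = 9263.3425
Population variance = 9263.3425 / 146 = 63.4476
Standard deviation = √63.4476 = 7.9654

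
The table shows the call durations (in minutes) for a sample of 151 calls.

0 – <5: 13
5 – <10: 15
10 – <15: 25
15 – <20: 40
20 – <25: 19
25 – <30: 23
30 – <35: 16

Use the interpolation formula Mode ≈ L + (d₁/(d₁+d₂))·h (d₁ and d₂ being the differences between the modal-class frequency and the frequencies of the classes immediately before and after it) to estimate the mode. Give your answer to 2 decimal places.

Modal class: 15 – <20 (highest frequency 40).
d₁ = 40 − 25 = 15, d₂ = 40 − 19 = 21
Mode ≈ 15 + (15/(15+21)) × 5 = 15 + 2.0833 = 17.0833

17.08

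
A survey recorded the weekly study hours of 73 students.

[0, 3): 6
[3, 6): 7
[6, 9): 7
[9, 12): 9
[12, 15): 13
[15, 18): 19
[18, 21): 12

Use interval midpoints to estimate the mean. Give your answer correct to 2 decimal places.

Midpoints: 1.5, 4.5, 7.5, 10.5, 13.5, 16.5, 19.5
Σfm = 6×1.5 + 7×4.5 + 7×7.5 + 9×10.5 + 13×13.5 + 19×16.5 + 12×19.5 = 910.5
n = Σf = 73
Mean = 910.5 / 73 = 12.4726

12.47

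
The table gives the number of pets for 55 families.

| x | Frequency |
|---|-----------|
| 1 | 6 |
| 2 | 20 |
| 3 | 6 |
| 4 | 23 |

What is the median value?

Cumulative frequencies: 6, 26, 32, 55
n = 55, so the median is the value in position (n+1)/2 = 28.
Position 28 falls at value 3.

3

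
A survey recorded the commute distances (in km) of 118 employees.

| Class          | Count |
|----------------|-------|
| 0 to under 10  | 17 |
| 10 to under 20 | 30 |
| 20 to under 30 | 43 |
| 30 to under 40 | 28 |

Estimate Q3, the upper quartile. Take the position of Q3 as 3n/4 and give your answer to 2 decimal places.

Cumulative frequencies: 17, 47, 90, 118
n = 118; position = 3n/4 = 88.5.
This falls in the class 20 to under 30: L = 20, F = 47, f = 43, h = 10.
Upper quartile ≈ 20 + ((88.5 − 47) / 43) × 10 = 29.6512

29.65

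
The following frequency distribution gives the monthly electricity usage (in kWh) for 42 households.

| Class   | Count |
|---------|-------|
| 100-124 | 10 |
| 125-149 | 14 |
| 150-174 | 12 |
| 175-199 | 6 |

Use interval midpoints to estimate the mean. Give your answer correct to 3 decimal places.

145.333

Midpoints: 112, 137, 162, 187
Σfm = 10×112 + 14×137 + 12×162 + 6×187 = 6104
n = Σf = 42
Mean = 6104 / 42 = 145.3333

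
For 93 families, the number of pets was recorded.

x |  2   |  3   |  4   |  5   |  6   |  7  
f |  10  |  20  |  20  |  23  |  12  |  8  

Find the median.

Cumulative frequencies: 10, 30, 50, 73, 85, 93
n = 93, so the median is the value in position (n+1)/2 = 47.
Position 47 falls at value 4.

4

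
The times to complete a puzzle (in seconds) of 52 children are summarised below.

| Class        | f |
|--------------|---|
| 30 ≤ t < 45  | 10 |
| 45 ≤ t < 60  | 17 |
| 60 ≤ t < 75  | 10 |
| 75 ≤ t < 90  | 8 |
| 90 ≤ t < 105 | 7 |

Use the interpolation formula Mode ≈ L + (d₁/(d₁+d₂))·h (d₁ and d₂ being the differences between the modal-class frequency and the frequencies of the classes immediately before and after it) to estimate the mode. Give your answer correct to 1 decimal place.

52.5

Modal class: 45 ≤ t < 60 (highest frequency 17).
d₁ = 17 − 10 = 7, d₂ = 17 − 10 = 7
Mode ≈ 45 + (7/(7+7)) × 15 = 45 + 7.5000 = 52.5000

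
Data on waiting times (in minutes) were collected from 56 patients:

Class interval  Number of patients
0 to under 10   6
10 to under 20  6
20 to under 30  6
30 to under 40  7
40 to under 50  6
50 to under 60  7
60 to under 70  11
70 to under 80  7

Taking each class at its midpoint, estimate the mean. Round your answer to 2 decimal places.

Midpoints: 5, 15, 25, 35, 45, 55, 65, 75
Σfm = 6×5 + 6×15 + 6×25 + 7×35 + 6×45 + 7×55 + 11×65 + 7×75 = 2410
n = Σf = 56
Mean = 2410 / 56 = 43.0357

43.04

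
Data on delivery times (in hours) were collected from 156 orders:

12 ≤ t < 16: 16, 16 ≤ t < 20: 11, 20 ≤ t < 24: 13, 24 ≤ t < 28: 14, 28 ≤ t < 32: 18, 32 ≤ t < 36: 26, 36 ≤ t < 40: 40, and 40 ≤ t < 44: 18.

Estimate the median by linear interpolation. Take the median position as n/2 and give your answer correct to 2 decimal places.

32.92

Cumulative frequencies: 16, 27, 40, 54, 72, 98, 138, 156
n = 156; position = n/2 = 78.
This falls in the class 32 ≤ t < 36: L = 32, F = 72, f = 26, h = 4.
Median ≈ 32 + ((78 − 72) / 26) × 4 = 32.9231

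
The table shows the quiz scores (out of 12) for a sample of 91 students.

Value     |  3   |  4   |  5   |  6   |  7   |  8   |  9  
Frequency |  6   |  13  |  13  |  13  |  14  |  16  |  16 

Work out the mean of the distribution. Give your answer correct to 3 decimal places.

6.407

Values: 3, 4, 5, 6, 7, 8, 9
Σfx = 6×3 + 13×4 + 13×5 + 13×6 + 14×7 + 16×8 + 16×9 = 583
n = Σf = 91
Mean = 583 / 91 = 6.4066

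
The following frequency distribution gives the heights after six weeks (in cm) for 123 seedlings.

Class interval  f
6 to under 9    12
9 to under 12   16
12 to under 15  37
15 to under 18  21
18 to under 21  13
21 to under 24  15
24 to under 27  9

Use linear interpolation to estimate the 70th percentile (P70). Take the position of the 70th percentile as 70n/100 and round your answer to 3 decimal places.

18.023

Cumulative frequencies: 12, 28, 65, 86, 99, 114, 123
n = 123; position = 70n/100 = 86.1.
This falls in the class 18 to under 21: L = 18, F = 86, f = 13, h = 3.
70th percentile ≈ 18 + ((86.1 − 86) / 13) × 3 = 18.0231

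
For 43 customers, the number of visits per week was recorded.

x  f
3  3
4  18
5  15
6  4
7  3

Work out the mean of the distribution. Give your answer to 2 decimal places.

4.67

Values: 3, 4, 5, 6, 7
Σfx = 3×3 + 18×4 + 15×5 + 4×6 + 3×7 = 201
n = Σf = 43
Mean = 201 / 43 = 4.6744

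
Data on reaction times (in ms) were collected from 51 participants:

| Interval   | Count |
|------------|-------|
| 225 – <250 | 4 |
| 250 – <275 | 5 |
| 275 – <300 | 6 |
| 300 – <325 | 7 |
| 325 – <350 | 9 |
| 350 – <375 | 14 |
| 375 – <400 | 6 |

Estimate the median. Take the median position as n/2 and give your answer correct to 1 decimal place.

Cumulative frequencies: 4, 9, 15, 22, 31, 45, 51
n = 51; position = n/2 = 25.5.
This falls in the class 325 – <350: L = 325, F = 22, f = 9, h = 25.
Median ≈ 325 + ((25.5 − 22) / 9) × 25 = 334.7222

334.7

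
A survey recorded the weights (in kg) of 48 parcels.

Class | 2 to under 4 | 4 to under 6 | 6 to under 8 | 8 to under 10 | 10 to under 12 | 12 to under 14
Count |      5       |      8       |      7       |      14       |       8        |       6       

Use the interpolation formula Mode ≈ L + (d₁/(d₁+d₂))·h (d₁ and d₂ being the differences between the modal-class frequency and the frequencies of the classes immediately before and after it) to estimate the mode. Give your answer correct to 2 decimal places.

Modal class: 8 to under 10 (highest frequency 14).
d₁ = 14 − 7 = 7, d₂ = 14 − 8 = 6
Mode ≈ 8 + (7/(7+6)) × 2 = 8 + 1.0769 = 9.0769

9.08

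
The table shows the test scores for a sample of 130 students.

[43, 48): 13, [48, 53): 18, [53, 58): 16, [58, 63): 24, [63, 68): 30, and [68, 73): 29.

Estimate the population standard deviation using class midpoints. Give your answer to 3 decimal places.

Midpoints: 45.5, 50.5, 55.5, 60.5, 65.5, 70.5
n = 130, Σfm = 7850, mean = 60.3846
Σfm² = 482792.5
Σf(m − x̄)² = Σfm² − (Σfm)²/n = 482792.5 − 7850²/130 = 8773.2692
Population variance = 8773.2692 / 130 = 67.4867
Standard deviation = √67.4867 = 8.2150

8.215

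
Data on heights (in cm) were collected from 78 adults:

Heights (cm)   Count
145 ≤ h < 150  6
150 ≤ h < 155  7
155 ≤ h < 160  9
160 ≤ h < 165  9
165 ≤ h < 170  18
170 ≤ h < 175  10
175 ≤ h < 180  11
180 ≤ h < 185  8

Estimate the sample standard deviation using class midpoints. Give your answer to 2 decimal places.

Midpoints: 147.5, 152.5, 157.5, 162.5, 167.5, 172.5, 177.5, 182.5
n = 78, Σfm = 12985, mean = 166.4744
Σfm² = 2169837.5
Σf(m − x̄)² = Σfm² − (Σfm)²/n = 2169837.5 − 12985²/78 = 8167.9487
Sample variance = 8167.9487 / 77 = 106.0773
Standard deviation = √106.0773 = 10.2994

10.30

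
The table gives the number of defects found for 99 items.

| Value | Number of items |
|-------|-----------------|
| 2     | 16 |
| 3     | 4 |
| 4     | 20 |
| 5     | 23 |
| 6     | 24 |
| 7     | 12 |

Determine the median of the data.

5

Cumulative frequencies: 16, 20, 40, 63, 87, 99
n = 99, so the median is the value in position (n+1)/2 = 50.
Position 50 falls at value 5.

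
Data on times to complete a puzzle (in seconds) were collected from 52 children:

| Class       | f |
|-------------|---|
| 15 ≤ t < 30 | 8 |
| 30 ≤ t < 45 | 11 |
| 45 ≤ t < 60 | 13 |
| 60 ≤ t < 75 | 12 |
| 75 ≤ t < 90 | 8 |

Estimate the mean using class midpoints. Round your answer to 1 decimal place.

52.8

Midpoints: 22.5, 37.5, 52.5, 67.5, 82.5
Σfm = 8×22.5 + 11×37.5 + 13×52.5 + 12×67.5 + 8×82.5 = 2745
n = Σf = 52
Mean = 2745 / 52 = 52.7885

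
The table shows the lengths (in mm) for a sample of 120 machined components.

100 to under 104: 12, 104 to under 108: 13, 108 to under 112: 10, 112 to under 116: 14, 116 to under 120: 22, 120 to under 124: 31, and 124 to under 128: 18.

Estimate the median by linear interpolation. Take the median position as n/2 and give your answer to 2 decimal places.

Cumulative frequencies: 12, 25, 35, 49, 71, 102, 120
n = 120; position = n/2 = 60.
This falls in the class 116 to under 120: L = 116, F = 49, f = 22, h = 4.
Median ≈ 116 + ((60 − 49) / 22) × 4 = 118.0000

118.00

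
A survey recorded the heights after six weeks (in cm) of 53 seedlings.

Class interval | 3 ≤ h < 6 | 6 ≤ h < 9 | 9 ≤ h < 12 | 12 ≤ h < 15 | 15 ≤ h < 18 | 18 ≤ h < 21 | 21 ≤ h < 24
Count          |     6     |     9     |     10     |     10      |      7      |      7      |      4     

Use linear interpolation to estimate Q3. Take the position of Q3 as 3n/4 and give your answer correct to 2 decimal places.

17.04

Cumulative frequencies: 6, 15, 25, 35, 42, 49, 53
n = 53; position = 3n/4 = 39.75.
This falls in the class 15 ≤ h < 18: L = 15, F = 35, f = 7, h = 3.
Upper quartile ≈ 15 + ((39.75 − 35) / 7) × 3 = 17.0357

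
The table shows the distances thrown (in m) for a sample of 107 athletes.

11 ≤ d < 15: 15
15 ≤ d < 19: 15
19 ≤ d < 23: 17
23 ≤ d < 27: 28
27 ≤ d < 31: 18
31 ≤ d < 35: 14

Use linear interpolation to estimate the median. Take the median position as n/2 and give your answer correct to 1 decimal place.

Cumulative frequencies: 15, 30, 47, 75, 93, 107
n = 107; position = n/2 = 53.5.
This falls in the class 23 ≤ d < 27: L = 23, F = 47, f = 28, h = 4.
Median ≈ 23 + ((53.5 − 47) / 28) × 4 = 23.9286

23.9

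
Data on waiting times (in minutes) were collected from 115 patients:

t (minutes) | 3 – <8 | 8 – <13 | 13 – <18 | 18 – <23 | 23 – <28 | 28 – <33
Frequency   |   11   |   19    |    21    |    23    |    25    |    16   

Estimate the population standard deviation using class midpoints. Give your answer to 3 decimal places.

Midpoints: 5.5, 10.5, 15.5, 20.5, 25.5, 30.5
n = 115, Σfm = 2182.5, mean = 18.9783
Σfm² = 48278.75
Σf(m − x̄)² = Σfm² − (Σfm)²/n = 48278.75 − 2182.5²/115 = 6858.6957
Population variance = 6858.6957 / 115 = 59.6408
Standard deviation = √59.6408 = 7.7227

7.723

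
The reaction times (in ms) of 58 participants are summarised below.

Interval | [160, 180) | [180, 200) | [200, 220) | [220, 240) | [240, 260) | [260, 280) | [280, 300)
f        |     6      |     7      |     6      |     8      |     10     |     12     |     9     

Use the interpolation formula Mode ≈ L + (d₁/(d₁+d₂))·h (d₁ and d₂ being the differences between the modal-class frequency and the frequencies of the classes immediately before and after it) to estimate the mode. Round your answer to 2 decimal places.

Modal class: [260, 280) (highest frequency 12).
d₁ = 12 − 10 = 2, d₂ = 12 − 9 = 3
Mode ≈ 260 + (2/(2+3)) × 20 = 260 + 8.0000 = 268.0000

268.00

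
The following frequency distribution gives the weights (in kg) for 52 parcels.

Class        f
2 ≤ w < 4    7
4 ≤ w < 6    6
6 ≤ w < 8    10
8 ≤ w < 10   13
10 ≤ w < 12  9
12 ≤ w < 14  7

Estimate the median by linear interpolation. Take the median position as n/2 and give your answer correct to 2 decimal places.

Cumulative frequencies: 7, 13, 23, 36, 45, 52
n = 52; position = n/2 = 26.
This falls in the class 8 ≤ w < 10: L = 8, F = 23, f = 13, h = 2.
Median ≈ 8 + ((26 − 23) / 13) × 2 = 8.4615

8.46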